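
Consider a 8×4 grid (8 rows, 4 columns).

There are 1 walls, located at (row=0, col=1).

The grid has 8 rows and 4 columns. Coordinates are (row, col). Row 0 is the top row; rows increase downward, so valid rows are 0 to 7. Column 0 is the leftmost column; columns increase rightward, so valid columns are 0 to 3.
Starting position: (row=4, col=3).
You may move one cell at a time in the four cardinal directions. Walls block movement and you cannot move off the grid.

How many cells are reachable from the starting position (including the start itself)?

BFS flood-fill from (row=4, col=3):
  Distance 0: (row=4, col=3)
  Distance 1: (row=3, col=3), (row=4, col=2), (row=5, col=3)
  Distance 2: (row=2, col=3), (row=3, col=2), (row=4, col=1), (row=5, col=2), (row=6, col=3)
  Distance 3: (row=1, col=3), (row=2, col=2), (row=3, col=1), (row=4, col=0), (row=5, col=1), (row=6, col=2), (row=7, col=3)
  Distance 4: (row=0, col=3), (row=1, col=2), (row=2, col=1), (row=3, col=0), (row=5, col=0), (row=6, col=1), (row=7, col=2)
  Distance 5: (row=0, col=2), (row=1, col=1), (row=2, col=0), (row=6, col=0), (row=7, col=1)
  Distance 6: (row=1, col=0), (row=7, col=0)
  Distance 7: (row=0, col=0)
Total reachable: 31 (grid has 31 open cells total)

Answer: Reachable cells: 31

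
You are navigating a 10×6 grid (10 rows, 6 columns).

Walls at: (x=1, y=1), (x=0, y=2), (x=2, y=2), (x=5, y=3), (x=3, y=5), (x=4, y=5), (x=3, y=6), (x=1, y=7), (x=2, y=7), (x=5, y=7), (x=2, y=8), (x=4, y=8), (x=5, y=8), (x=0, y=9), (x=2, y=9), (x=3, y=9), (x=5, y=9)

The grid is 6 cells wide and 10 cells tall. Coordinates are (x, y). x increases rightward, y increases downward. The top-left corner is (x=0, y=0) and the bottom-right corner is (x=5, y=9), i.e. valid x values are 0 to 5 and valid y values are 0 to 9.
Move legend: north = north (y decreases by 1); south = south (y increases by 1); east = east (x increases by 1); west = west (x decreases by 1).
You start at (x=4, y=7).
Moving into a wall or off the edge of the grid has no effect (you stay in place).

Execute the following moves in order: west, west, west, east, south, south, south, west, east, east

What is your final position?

Start: (x=4, y=7)
  west (west): (x=4, y=7) -> (x=3, y=7)
  west (west): blocked, stay at (x=3, y=7)
  west (west): blocked, stay at (x=3, y=7)
  east (east): (x=3, y=7) -> (x=4, y=7)
  [×3]south (south): blocked, stay at (x=4, y=7)
  west (west): (x=4, y=7) -> (x=3, y=7)
  east (east): (x=3, y=7) -> (x=4, y=7)
  east (east): blocked, stay at (x=4, y=7)
Final: (x=4, y=7)

Answer: Final position: (x=4, y=7)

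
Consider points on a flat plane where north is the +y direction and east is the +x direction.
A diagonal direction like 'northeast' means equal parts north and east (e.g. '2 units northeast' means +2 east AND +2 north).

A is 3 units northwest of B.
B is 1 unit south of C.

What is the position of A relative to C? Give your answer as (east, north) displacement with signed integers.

Place C at the origin (east=0, north=0).
  B is 1 unit south of C: delta (east=+0, north=-1); B at (east=0, north=-1).
  A is 3 units northwest of B: delta (east=-3, north=+3); A at (east=-3, north=2).
Therefore A relative to C: (east=-3, north=2).

Answer: A is at (east=-3, north=2) relative to C.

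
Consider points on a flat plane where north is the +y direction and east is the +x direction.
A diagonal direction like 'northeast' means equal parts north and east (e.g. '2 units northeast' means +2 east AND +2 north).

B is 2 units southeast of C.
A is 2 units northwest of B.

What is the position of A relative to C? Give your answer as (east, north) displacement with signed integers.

Answer: A is at (east=0, north=0) relative to C.

Derivation:
Place C at the origin (east=0, north=0).
  B is 2 units southeast of C: delta (east=+2, north=-2); B at (east=2, north=-2).
  A is 2 units northwest of B: delta (east=-2, north=+2); A at (east=0, north=0).
Therefore A relative to C: (east=0, north=0).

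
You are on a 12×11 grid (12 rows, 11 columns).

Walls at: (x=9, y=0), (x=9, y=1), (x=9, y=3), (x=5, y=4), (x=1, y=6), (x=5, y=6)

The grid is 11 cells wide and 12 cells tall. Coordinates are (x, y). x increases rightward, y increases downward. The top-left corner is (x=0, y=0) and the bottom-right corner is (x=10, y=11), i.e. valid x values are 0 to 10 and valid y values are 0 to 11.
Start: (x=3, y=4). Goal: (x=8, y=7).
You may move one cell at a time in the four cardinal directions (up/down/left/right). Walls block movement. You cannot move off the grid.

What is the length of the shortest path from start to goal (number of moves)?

Answer: Shortest path length: 8

Derivation:
BFS from (x=3, y=4) until reaching (x=8, y=7):
  Distance 0: (x=3, y=4)
  Distance 1: (x=3, y=3), (x=2, y=4), (x=4, y=4), (x=3, y=5)
  Distance 2: (x=3, y=2), (x=2, y=3), (x=4, y=3), (x=1, y=4), (x=2, y=5), (x=4, y=5), (x=3, y=6)
  Distance 3: (x=3, y=1), (x=2, y=2), (x=4, y=2), (x=1, y=3), (x=5, y=3), (x=0, y=4), (x=1, y=5), (x=5, y=5), (x=2, y=6), (x=4, y=6), (x=3, y=7)
  Distance 4: (x=3, y=0), (x=2, y=1), (x=4, y=1), (x=1, y=2), (x=5, y=2), (x=0, y=3), (x=6, y=3), (x=0, y=5), (x=6, y=5), (x=2, y=7), (x=4, y=7), (x=3, y=8)
  Distance 5: (x=2, y=0), (x=4, y=0), (x=1, y=1), (x=5, y=1), (x=0, y=2), (x=6, y=2), (x=7, y=3), (x=6, y=4), (x=7, y=5), (x=0, y=6), (x=6, y=6), (x=1, y=7), (x=5, y=7), (x=2, y=8), (x=4, y=8), (x=3, y=9)
  Distance 6: (x=1, y=0), (x=5, y=0), (x=0, y=1), (x=6, y=1), (x=7, y=2), (x=8, y=3), (x=7, y=4), (x=8, y=5), (x=7, y=6), (x=0, y=7), (x=6, y=7), (x=1, y=8), (x=5, y=8), (x=2, y=9), (x=4, y=9), (x=3, y=10)
  Distance 7: (x=0, y=0), (x=6, y=0), (x=7, y=1), (x=8, y=2), (x=8, y=4), (x=9, y=5), (x=8, y=6), (x=7, y=7), (x=0, y=8), (x=6, y=8), (x=1, y=9), (x=5, y=9), (x=2, y=10), (x=4, y=10), (x=3, y=11)
  Distance 8: (x=7, y=0), (x=8, y=1), (x=9, y=2), (x=9, y=4), (x=10, y=5), (x=9, y=6), (x=8, y=7), (x=7, y=8), (x=0, y=9), (x=6, y=9), (x=1, y=10), (x=5, y=10), (x=2, y=11), (x=4, y=11)  <- goal reached here
One shortest path (8 moves): (x=3, y=4) -> (x=4, y=4) -> (x=4, y=5) -> (x=5, y=5) -> (x=6, y=5) -> (x=7, y=5) -> (x=8, y=5) -> (x=8, y=6) -> (x=8, y=7)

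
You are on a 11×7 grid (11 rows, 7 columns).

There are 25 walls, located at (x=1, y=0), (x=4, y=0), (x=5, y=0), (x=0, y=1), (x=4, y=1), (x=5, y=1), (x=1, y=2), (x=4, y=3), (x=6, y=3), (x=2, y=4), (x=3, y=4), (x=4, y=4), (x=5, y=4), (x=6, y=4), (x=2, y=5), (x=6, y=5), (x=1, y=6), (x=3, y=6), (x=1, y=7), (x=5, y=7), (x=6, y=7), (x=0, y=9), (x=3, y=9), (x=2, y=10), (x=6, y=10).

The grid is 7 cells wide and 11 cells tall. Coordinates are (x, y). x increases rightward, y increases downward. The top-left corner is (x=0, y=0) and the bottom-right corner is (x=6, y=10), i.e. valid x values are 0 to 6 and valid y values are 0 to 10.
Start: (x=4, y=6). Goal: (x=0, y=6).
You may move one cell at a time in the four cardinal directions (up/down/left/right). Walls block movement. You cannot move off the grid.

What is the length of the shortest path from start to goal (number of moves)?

BFS from (x=4, y=6) until reaching (x=0, y=6):
  Distance 0: (x=4, y=6)
  Distance 1: (x=4, y=5), (x=5, y=6), (x=4, y=7)
  Distance 2: (x=3, y=5), (x=5, y=5), (x=6, y=6), (x=3, y=7), (x=4, y=8)
  Distance 3: (x=2, y=7), (x=3, y=8), (x=5, y=8), (x=4, y=9)
  Distance 4: (x=2, y=6), (x=2, y=8), (x=6, y=8), (x=5, y=9), (x=4, y=10)
  Distance 5: (x=1, y=8), (x=2, y=9), (x=6, y=9), (x=3, y=10), (x=5, y=10)
  Distance 6: (x=0, y=8), (x=1, y=9)
  Distance 7: (x=0, y=7), (x=1, y=10)
  Distance 8: (x=0, y=6), (x=0, y=10)  <- goal reached here
One shortest path (8 moves): (x=4, y=6) -> (x=4, y=7) -> (x=3, y=7) -> (x=2, y=7) -> (x=2, y=8) -> (x=1, y=8) -> (x=0, y=8) -> (x=0, y=7) -> (x=0, y=6)

Answer: Shortest path length: 8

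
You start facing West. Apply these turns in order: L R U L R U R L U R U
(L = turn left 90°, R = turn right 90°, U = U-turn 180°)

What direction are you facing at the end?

Answer: Final heading: North

Derivation:
Start: West
  L (left (90° counter-clockwise)) -> South
  R (right (90° clockwise)) -> West
  U (U-turn (180°)) -> East
  L (left (90° counter-clockwise)) -> North
  R (right (90° clockwise)) -> East
  U (U-turn (180°)) -> West
  R (right (90° clockwise)) -> North
  L (left (90° counter-clockwise)) -> West
  U (U-turn (180°)) -> East
  R (right (90° clockwise)) -> South
  U (U-turn (180°)) -> North
Final: North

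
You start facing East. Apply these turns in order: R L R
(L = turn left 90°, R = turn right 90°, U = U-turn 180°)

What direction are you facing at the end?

Start: East
  R (right (90° clockwise)) -> South
  L (left (90° counter-clockwise)) -> East
  R (right (90° clockwise)) -> South
Final: South

Answer: Final heading: South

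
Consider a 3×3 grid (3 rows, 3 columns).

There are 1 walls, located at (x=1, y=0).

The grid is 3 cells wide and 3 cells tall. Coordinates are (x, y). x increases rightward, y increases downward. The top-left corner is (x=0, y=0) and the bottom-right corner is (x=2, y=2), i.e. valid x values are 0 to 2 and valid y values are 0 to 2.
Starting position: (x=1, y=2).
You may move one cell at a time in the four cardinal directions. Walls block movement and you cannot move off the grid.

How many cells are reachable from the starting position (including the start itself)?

Answer: Reachable cells: 8

Derivation:
BFS flood-fill from (x=1, y=2):
  Distance 0: (x=1, y=2)
  Distance 1: (x=1, y=1), (x=0, y=2), (x=2, y=2)
  Distance 2: (x=0, y=1), (x=2, y=1)
  Distance 3: (x=0, y=0), (x=2, y=0)
Total reachable: 8 (grid has 8 open cells total)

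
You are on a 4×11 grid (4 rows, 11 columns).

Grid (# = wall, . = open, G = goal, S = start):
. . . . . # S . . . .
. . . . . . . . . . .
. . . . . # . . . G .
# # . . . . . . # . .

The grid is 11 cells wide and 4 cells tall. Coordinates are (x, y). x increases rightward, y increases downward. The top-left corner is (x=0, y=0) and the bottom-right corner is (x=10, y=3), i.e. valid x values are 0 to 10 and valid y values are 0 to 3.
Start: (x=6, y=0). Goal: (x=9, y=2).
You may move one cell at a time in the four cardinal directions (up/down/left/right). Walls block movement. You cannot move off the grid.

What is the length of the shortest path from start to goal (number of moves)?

BFS from (x=6, y=0) until reaching (x=9, y=2):
  Distance 0: (x=6, y=0)
  Distance 1: (x=7, y=0), (x=6, y=1)
  Distance 2: (x=8, y=0), (x=5, y=1), (x=7, y=1), (x=6, y=2)
  Distance 3: (x=9, y=0), (x=4, y=1), (x=8, y=1), (x=7, y=2), (x=6, y=3)
  Distance 4: (x=4, y=0), (x=10, y=0), (x=3, y=1), (x=9, y=1), (x=4, y=2), (x=8, y=2), (x=5, y=3), (x=7, y=3)
  Distance 5: (x=3, y=0), (x=2, y=1), (x=10, y=1), (x=3, y=2), (x=9, y=2), (x=4, y=3)  <- goal reached here
One shortest path (5 moves): (x=6, y=0) -> (x=7, y=0) -> (x=8, y=0) -> (x=9, y=0) -> (x=9, y=1) -> (x=9, y=2)

Answer: Shortest path length: 5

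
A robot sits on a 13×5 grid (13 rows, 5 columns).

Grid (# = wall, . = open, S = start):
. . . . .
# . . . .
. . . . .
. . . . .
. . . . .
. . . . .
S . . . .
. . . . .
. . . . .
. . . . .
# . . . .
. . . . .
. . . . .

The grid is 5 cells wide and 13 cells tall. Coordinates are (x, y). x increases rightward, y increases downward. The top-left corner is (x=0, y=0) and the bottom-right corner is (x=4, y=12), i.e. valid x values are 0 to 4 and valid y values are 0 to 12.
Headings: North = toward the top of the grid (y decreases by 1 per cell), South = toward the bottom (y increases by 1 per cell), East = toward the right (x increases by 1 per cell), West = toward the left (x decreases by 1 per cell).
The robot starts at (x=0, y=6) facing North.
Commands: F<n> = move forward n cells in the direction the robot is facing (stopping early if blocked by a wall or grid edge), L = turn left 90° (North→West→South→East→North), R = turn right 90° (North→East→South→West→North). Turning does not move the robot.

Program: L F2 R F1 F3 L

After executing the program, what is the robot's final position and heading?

Answer: Final position: (x=0, y=2), facing West

Derivation:
Start: (x=0, y=6), facing North
  L: turn left, now facing West
  F2: move forward 0/2 (blocked), now at (x=0, y=6)
  R: turn right, now facing North
  F1: move forward 1, now at (x=0, y=5)
  F3: move forward 3, now at (x=0, y=2)
  L: turn left, now facing West
Final: (x=0, y=2), facing West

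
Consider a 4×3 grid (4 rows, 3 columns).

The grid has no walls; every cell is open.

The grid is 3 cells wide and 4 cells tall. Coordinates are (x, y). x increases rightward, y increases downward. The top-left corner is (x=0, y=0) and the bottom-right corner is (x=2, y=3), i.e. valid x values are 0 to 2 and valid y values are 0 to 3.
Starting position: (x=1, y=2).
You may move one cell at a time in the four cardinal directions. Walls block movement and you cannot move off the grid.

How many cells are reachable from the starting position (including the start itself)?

Answer: Reachable cells: 12

Derivation:
BFS flood-fill from (x=1, y=2):
  Distance 0: (x=1, y=2)
  Distance 1: (x=1, y=1), (x=0, y=2), (x=2, y=2), (x=1, y=3)
  Distance 2: (x=1, y=0), (x=0, y=1), (x=2, y=1), (x=0, y=3), (x=2, y=3)
  Distance 3: (x=0, y=0), (x=2, y=0)
Total reachable: 12 (grid has 12 open cells total)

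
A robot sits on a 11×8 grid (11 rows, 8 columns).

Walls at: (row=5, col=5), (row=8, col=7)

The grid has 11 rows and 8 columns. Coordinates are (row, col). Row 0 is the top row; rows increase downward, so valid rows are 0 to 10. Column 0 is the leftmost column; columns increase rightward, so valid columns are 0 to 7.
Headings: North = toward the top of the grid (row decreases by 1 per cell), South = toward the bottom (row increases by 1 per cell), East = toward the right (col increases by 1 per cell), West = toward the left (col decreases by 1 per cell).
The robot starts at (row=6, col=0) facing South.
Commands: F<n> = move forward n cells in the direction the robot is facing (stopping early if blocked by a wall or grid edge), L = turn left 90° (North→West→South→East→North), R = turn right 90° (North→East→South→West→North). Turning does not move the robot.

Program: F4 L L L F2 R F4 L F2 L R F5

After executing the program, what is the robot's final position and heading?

Start: (row=6, col=0), facing South
  F4: move forward 4, now at (row=10, col=0)
  L: turn left, now facing East
  L: turn left, now facing North
  L: turn left, now facing West
  F2: move forward 0/2 (blocked), now at (row=10, col=0)
  R: turn right, now facing North
  F4: move forward 4, now at (row=6, col=0)
  L: turn left, now facing West
  F2: move forward 0/2 (blocked), now at (row=6, col=0)
  L: turn left, now facing South
  R: turn right, now facing West
  F5: move forward 0/5 (blocked), now at (row=6, col=0)
Final: (row=6, col=0), facing West

Answer: Final position: (row=6, col=0), facing West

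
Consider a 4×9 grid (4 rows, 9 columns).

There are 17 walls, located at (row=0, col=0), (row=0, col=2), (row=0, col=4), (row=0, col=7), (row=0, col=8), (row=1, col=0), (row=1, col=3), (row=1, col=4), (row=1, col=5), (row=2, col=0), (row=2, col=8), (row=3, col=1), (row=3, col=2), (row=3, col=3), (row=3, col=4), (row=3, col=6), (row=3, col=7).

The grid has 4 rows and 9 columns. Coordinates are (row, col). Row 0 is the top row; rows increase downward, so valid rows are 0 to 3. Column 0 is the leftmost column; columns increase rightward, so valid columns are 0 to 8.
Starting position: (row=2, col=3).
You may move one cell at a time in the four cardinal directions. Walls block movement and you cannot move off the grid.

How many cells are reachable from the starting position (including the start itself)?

Answer: Reachable cells: 16

Derivation:
BFS flood-fill from (row=2, col=3):
  Distance 0: (row=2, col=3)
  Distance 1: (row=2, col=2), (row=2, col=4)
  Distance 2: (row=1, col=2), (row=2, col=1), (row=2, col=5)
  Distance 3: (row=1, col=1), (row=2, col=6), (row=3, col=5)
  Distance 4: (row=0, col=1), (row=1, col=6), (row=2, col=7)
  Distance 5: (row=0, col=6), (row=1, col=7)
  Distance 6: (row=0, col=5), (row=1, col=8)
Total reachable: 16 (grid has 19 open cells total)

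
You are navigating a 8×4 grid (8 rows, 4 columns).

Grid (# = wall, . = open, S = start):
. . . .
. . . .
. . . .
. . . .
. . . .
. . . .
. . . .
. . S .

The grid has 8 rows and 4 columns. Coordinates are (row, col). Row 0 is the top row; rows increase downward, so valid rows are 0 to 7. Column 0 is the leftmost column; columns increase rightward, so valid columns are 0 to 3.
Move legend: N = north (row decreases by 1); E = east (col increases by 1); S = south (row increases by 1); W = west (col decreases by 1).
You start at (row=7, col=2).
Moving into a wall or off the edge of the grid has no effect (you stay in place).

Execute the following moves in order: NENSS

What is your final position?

Answer: Final position: (row=7, col=3)

Derivation:
Start: (row=7, col=2)
  N (north): (row=7, col=2) -> (row=6, col=2)
  E (east): (row=6, col=2) -> (row=6, col=3)
  N (north): (row=6, col=3) -> (row=5, col=3)
  S (south): (row=5, col=3) -> (row=6, col=3)
  S (south): (row=6, col=3) -> (row=7, col=3)
Final: (row=7, col=3)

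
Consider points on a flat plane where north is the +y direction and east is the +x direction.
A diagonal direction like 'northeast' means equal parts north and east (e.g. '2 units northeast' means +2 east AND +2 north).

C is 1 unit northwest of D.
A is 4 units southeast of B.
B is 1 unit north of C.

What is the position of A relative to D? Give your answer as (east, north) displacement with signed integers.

Answer: A is at (east=3, north=-2) relative to D.

Derivation:
Place D at the origin (east=0, north=0).
  C is 1 unit northwest of D: delta (east=-1, north=+1); C at (east=-1, north=1).
  B is 1 unit north of C: delta (east=+0, north=+1); B at (east=-1, north=2).
  A is 4 units southeast of B: delta (east=+4, north=-4); A at (east=3, north=-2).
Therefore A relative to D: (east=3, north=-2).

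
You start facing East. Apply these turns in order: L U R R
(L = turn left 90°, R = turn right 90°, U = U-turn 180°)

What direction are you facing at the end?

Answer: Final heading: North

Derivation:
Start: East
  L (left (90° counter-clockwise)) -> North
  U (U-turn (180°)) -> South
  R (right (90° clockwise)) -> West
  R (right (90° clockwise)) -> North
Final: North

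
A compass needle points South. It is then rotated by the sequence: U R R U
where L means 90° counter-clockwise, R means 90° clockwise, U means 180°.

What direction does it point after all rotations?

Start: South
  U (U-turn (180°)) -> North
  R (right (90° clockwise)) -> East
  R (right (90° clockwise)) -> South
  U (U-turn (180°)) -> North
Final: North

Answer: Final heading: North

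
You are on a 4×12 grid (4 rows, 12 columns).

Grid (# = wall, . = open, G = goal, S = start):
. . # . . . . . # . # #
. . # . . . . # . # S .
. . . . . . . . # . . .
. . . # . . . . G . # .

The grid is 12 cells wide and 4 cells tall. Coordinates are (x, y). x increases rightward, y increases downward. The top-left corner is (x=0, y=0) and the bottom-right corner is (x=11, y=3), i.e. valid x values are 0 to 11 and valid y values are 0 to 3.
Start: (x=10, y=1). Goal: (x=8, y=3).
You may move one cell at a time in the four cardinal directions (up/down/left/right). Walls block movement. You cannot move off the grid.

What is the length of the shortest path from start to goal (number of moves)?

Answer: Shortest path length: 4

Derivation:
BFS from (x=10, y=1) until reaching (x=8, y=3):
  Distance 0: (x=10, y=1)
  Distance 1: (x=11, y=1), (x=10, y=2)
  Distance 2: (x=9, y=2), (x=11, y=2)
  Distance 3: (x=9, y=3), (x=11, y=3)
  Distance 4: (x=8, y=3)  <- goal reached here
One shortest path (4 moves): (x=10, y=1) -> (x=10, y=2) -> (x=9, y=2) -> (x=9, y=3) -> (x=8, y=3)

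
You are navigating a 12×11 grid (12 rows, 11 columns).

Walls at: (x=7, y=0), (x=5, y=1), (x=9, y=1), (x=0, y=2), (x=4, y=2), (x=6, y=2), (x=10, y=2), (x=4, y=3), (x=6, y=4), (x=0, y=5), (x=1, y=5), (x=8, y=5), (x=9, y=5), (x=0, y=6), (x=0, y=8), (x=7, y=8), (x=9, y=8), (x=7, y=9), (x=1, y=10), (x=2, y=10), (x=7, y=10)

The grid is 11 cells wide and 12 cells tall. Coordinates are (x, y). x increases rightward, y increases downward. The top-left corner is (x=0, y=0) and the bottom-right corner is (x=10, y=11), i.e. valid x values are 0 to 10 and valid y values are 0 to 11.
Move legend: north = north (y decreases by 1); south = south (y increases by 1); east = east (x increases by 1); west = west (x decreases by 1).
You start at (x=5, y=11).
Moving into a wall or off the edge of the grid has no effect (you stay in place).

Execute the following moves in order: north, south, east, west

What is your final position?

Answer: Final position: (x=5, y=11)

Derivation:
Start: (x=5, y=11)
  north (north): (x=5, y=11) -> (x=5, y=10)
  south (south): (x=5, y=10) -> (x=5, y=11)
  east (east): (x=5, y=11) -> (x=6, y=11)
  west (west): (x=6, y=11) -> (x=5, y=11)
Final: (x=5, y=11)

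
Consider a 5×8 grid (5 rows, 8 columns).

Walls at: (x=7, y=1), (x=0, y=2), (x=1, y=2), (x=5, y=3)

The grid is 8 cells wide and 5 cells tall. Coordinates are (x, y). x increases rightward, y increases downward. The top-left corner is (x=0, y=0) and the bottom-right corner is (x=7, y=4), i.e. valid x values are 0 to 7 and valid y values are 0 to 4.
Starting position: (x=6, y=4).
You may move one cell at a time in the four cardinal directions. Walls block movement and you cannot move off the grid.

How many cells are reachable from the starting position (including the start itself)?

Answer: Reachable cells: 36

Derivation:
BFS flood-fill from (x=6, y=4):
  Distance 0: (x=6, y=4)
  Distance 1: (x=6, y=3), (x=5, y=4), (x=7, y=4)
  Distance 2: (x=6, y=2), (x=7, y=3), (x=4, y=4)
  Distance 3: (x=6, y=1), (x=5, y=2), (x=7, y=2), (x=4, y=3), (x=3, y=4)
  Distance 4: (x=6, y=0), (x=5, y=1), (x=4, y=2), (x=3, y=3), (x=2, y=4)
  Distance 5: (x=5, y=0), (x=7, y=0), (x=4, y=1), (x=3, y=2), (x=2, y=3), (x=1, y=4)
  Distance 6: (x=4, y=0), (x=3, y=1), (x=2, y=2), (x=1, y=3), (x=0, y=4)
  Distance 7: (x=3, y=0), (x=2, y=1), (x=0, y=3)
  Distance 8: (x=2, y=0), (x=1, y=1)
  Distance 9: (x=1, y=0), (x=0, y=1)
  Distance 10: (x=0, y=0)
Total reachable: 36 (grid has 36 open cells total)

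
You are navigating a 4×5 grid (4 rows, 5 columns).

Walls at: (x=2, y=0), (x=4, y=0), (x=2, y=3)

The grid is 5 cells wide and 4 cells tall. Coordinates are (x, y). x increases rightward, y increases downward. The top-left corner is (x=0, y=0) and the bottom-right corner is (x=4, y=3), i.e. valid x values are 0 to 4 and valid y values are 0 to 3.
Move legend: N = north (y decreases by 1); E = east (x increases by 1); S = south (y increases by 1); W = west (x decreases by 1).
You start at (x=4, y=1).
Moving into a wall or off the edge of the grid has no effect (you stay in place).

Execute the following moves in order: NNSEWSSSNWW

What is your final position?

Start: (x=4, y=1)
  N (north): blocked, stay at (x=4, y=1)
  N (north): blocked, stay at (x=4, y=1)
  S (south): (x=4, y=1) -> (x=4, y=2)
  E (east): blocked, stay at (x=4, y=2)
  W (west): (x=4, y=2) -> (x=3, y=2)
  S (south): (x=3, y=2) -> (x=3, y=3)
  S (south): blocked, stay at (x=3, y=3)
  S (south): blocked, stay at (x=3, y=3)
  N (north): (x=3, y=3) -> (x=3, y=2)
  W (west): (x=3, y=2) -> (x=2, y=2)
  W (west): (x=2, y=2) -> (x=1, y=2)
Final: (x=1, y=2)

Answer: Final position: (x=1, y=2)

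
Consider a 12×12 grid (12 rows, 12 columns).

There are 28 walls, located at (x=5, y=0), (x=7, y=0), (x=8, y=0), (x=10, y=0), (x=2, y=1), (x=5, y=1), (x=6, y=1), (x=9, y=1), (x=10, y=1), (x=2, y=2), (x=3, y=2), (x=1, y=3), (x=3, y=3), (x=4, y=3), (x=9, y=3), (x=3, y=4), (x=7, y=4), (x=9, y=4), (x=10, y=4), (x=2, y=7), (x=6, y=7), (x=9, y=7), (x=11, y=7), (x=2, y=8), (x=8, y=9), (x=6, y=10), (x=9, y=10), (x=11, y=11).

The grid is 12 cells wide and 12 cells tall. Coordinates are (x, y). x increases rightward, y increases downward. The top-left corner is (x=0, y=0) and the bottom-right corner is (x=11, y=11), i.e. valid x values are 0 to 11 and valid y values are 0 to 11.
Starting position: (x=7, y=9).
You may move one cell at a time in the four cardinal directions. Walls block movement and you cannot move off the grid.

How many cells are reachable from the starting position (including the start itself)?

BFS flood-fill from (x=7, y=9):
  Distance 0: (x=7, y=9)
  Distance 1: (x=7, y=8), (x=6, y=9), (x=7, y=10)
  Distance 2: (x=7, y=7), (x=6, y=8), (x=8, y=8), (x=5, y=9), (x=8, y=10), (x=7, y=11)
  Distance 3: (x=7, y=6), (x=8, y=7), (x=5, y=8), (x=9, y=8), (x=4, y=9), (x=5, y=10), (x=6, y=11), (x=8, y=11)
  Distance 4: (x=7, y=5), (x=6, y=6), (x=8, y=6), (x=5, y=7), (x=4, y=8), (x=10, y=8), (x=3, y=9), (x=9, y=9), (x=4, y=10), (x=5, y=11), (x=9, y=11)
  Distance 5: (x=6, y=5), (x=8, y=5), (x=5, y=6), (x=9, y=6), (x=4, y=7), (x=10, y=7), (x=3, y=8), (x=11, y=8), (x=2, y=9), (x=10, y=9), (x=3, y=10), (x=4, y=11), (x=10, y=11)
  Distance 6: (x=6, y=4), (x=8, y=4), (x=5, y=5), (x=9, y=5), (x=4, y=6), (x=10, y=6), (x=3, y=7), (x=1, y=9), (x=11, y=9), (x=2, y=10), (x=10, y=10), (x=3, y=11)
  Distance 7: (x=6, y=3), (x=8, y=3), (x=5, y=4), (x=4, y=5), (x=10, y=5), (x=3, y=6), (x=11, y=6), (x=1, y=8), (x=0, y=9), (x=1, y=10), (x=11, y=10), (x=2, y=11)
  Distance 8: (x=6, y=2), (x=8, y=2), (x=5, y=3), (x=7, y=3), (x=4, y=4), (x=3, y=5), (x=11, y=5), (x=2, y=6), (x=1, y=7), (x=0, y=8), (x=0, y=10), (x=1, y=11)
  Distance 9: (x=8, y=1), (x=5, y=2), (x=7, y=2), (x=9, y=2), (x=11, y=4), (x=2, y=5), (x=1, y=6), (x=0, y=7), (x=0, y=11)
  Distance 10: (x=7, y=1), (x=4, y=2), (x=10, y=2), (x=11, y=3), (x=2, y=4), (x=1, y=5), (x=0, y=6)
  Distance 11: (x=4, y=1), (x=11, y=2), (x=2, y=3), (x=10, y=3), (x=1, y=4), (x=0, y=5)
  Distance 12: (x=4, y=0), (x=3, y=1), (x=11, y=1), (x=0, y=4)
  Distance 13: (x=3, y=0), (x=11, y=0), (x=0, y=3)
  Distance 14: (x=2, y=0), (x=0, y=2)
  Distance 15: (x=1, y=0), (x=0, y=1), (x=1, y=2)
  Distance 16: (x=0, y=0), (x=1, y=1)
Total reachable: 114 (grid has 116 open cells total)

Answer: Reachable cells: 114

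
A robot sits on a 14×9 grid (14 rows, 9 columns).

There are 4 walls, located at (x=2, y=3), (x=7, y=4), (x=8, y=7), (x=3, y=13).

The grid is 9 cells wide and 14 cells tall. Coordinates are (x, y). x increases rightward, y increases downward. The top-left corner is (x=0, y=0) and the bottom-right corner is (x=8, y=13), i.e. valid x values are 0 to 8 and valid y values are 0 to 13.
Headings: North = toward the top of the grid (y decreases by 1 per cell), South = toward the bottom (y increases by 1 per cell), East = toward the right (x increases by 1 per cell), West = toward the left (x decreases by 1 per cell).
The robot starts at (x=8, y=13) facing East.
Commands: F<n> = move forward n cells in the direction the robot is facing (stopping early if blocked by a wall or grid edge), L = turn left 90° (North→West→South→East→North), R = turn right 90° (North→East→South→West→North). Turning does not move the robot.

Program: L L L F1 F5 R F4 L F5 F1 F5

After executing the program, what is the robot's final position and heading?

Answer: Final position: (x=4, y=13), facing South

Derivation:
Start: (x=8, y=13), facing East
  L: turn left, now facing North
  L: turn left, now facing West
  L: turn left, now facing South
  F1: move forward 0/1 (blocked), now at (x=8, y=13)
  F5: move forward 0/5 (blocked), now at (x=8, y=13)
  R: turn right, now facing West
  F4: move forward 4, now at (x=4, y=13)
  L: turn left, now facing South
  F5: move forward 0/5 (blocked), now at (x=4, y=13)
  F1: move forward 0/1 (blocked), now at (x=4, y=13)
  F5: move forward 0/5 (blocked), now at (x=4, y=13)
Final: (x=4, y=13), facing South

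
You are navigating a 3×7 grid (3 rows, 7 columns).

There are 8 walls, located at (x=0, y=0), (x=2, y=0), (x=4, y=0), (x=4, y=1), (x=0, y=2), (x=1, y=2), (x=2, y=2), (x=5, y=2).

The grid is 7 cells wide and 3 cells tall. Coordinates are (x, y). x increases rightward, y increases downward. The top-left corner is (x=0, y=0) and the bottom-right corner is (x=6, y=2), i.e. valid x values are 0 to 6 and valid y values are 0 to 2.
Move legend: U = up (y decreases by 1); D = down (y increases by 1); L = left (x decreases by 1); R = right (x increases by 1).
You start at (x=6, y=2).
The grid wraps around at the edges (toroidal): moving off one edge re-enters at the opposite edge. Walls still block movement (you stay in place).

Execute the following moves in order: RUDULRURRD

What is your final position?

Start: (x=6, y=2)
  R (right): blocked, stay at (x=6, y=2)
  U (up): (x=6, y=2) -> (x=6, y=1)
  D (down): (x=6, y=1) -> (x=6, y=2)
  U (up): (x=6, y=2) -> (x=6, y=1)
  L (left): (x=6, y=1) -> (x=5, y=1)
  R (right): (x=5, y=1) -> (x=6, y=1)
  U (up): (x=6, y=1) -> (x=6, y=0)
  R (right): blocked, stay at (x=6, y=0)
  R (right): blocked, stay at (x=6, y=0)
  D (down): (x=6, y=0) -> (x=6, y=1)
Final: (x=6, y=1)

Answer: Final position: (x=6, y=1)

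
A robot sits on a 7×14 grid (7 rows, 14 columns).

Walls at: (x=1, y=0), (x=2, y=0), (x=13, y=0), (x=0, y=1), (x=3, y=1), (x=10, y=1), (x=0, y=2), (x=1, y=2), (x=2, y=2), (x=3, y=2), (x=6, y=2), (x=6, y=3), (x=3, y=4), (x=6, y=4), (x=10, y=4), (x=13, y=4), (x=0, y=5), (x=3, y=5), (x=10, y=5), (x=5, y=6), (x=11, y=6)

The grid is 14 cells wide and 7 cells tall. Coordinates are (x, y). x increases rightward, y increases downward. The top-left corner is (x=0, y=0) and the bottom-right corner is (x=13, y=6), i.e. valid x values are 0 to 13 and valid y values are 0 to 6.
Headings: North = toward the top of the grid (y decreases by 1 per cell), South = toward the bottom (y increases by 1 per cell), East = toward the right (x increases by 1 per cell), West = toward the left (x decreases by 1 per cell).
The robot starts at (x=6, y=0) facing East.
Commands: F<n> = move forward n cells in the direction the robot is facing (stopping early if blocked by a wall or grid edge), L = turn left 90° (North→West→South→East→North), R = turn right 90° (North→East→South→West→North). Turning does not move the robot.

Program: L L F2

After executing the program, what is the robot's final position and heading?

Start: (x=6, y=0), facing East
  L: turn left, now facing North
  L: turn left, now facing West
  F2: move forward 2, now at (x=4, y=0)
Final: (x=4, y=0), facing West

Answer: Final position: (x=4, y=0), facing West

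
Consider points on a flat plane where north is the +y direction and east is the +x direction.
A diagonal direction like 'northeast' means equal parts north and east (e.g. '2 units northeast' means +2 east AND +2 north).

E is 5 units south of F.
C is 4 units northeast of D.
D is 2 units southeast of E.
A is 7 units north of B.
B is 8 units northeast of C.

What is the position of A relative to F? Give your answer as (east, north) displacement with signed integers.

Answer: A is at (east=14, north=12) relative to F.

Derivation:
Place F at the origin (east=0, north=0).
  E is 5 units south of F: delta (east=+0, north=-5); E at (east=0, north=-5).
  D is 2 units southeast of E: delta (east=+2, north=-2); D at (east=2, north=-7).
  C is 4 units northeast of D: delta (east=+4, north=+4); C at (east=6, north=-3).
  B is 8 units northeast of C: delta (east=+8, north=+8); B at (east=14, north=5).
  A is 7 units north of B: delta (east=+0, north=+7); A at (east=14, north=12).
Therefore A relative to F: (east=14, north=12).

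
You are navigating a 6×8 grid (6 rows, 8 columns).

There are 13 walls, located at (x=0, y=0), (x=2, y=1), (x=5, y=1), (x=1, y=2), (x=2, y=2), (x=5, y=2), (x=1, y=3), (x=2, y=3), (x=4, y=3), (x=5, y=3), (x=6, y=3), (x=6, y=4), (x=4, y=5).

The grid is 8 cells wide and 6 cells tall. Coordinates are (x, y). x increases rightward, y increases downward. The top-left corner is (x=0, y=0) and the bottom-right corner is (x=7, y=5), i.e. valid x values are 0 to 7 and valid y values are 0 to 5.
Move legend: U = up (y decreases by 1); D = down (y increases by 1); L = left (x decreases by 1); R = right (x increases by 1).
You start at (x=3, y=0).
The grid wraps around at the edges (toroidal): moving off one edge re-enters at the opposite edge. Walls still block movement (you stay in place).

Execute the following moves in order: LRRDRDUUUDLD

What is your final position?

Answer: Final position: (x=3, y=2)

Derivation:
Start: (x=3, y=0)
  L (left): (x=3, y=0) -> (x=2, y=0)
  R (right): (x=2, y=0) -> (x=3, y=0)
  R (right): (x=3, y=0) -> (x=4, y=0)
  D (down): (x=4, y=0) -> (x=4, y=1)
  R (right): blocked, stay at (x=4, y=1)
  D (down): (x=4, y=1) -> (x=4, y=2)
  U (up): (x=4, y=2) -> (x=4, y=1)
  U (up): (x=4, y=1) -> (x=4, y=0)
  U (up): blocked, stay at (x=4, y=0)
  D (down): (x=4, y=0) -> (x=4, y=1)
  L (left): (x=4, y=1) -> (x=3, y=1)
  D (down): (x=3, y=1) -> (x=3, y=2)
Final: (x=3, y=2)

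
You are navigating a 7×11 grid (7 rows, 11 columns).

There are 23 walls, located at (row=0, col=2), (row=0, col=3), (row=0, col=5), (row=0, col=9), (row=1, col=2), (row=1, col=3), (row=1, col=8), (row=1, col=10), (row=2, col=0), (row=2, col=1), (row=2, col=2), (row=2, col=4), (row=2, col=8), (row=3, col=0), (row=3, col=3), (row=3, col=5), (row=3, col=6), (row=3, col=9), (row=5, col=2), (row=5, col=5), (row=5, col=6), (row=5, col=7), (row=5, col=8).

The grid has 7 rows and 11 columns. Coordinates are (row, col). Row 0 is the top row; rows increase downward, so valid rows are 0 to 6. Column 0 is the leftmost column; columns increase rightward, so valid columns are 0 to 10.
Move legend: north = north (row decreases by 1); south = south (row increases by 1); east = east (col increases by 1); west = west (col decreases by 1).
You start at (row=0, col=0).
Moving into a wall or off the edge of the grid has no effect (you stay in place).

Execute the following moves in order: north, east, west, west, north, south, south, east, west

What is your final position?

Answer: Final position: (row=1, col=0)

Derivation:
Start: (row=0, col=0)
  north (north): blocked, stay at (row=0, col=0)
  east (east): (row=0, col=0) -> (row=0, col=1)
  west (west): (row=0, col=1) -> (row=0, col=0)
  west (west): blocked, stay at (row=0, col=0)
  north (north): blocked, stay at (row=0, col=0)
  south (south): (row=0, col=0) -> (row=1, col=0)
  south (south): blocked, stay at (row=1, col=0)
  east (east): (row=1, col=0) -> (row=1, col=1)
  west (west): (row=1, col=1) -> (row=1, col=0)
Final: (row=1, col=0)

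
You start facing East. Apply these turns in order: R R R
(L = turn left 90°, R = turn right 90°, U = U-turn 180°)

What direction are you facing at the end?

Answer: Final heading: North

Derivation:
Start: East
  R (right (90° clockwise)) -> South
  R (right (90° clockwise)) -> West
  R (right (90° clockwise)) -> North
Final: North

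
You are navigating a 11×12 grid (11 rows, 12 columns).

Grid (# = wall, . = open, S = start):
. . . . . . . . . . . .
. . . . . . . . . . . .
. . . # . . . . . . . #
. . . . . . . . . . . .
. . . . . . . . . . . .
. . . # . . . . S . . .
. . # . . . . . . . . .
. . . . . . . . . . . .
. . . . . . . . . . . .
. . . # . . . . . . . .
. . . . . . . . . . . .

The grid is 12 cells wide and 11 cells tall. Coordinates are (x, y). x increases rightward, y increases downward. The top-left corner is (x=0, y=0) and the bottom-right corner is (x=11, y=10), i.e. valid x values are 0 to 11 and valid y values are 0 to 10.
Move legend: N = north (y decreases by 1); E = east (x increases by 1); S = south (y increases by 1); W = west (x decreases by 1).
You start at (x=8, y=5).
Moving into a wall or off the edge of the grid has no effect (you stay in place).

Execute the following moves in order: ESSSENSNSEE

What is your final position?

Start: (x=8, y=5)
  E (east): (x=8, y=5) -> (x=9, y=5)
  S (south): (x=9, y=5) -> (x=9, y=6)
  S (south): (x=9, y=6) -> (x=9, y=7)
  S (south): (x=9, y=7) -> (x=9, y=8)
  E (east): (x=9, y=8) -> (x=10, y=8)
  N (north): (x=10, y=8) -> (x=10, y=7)
  S (south): (x=10, y=7) -> (x=10, y=8)
  N (north): (x=10, y=8) -> (x=10, y=7)
  S (south): (x=10, y=7) -> (x=10, y=8)
  E (east): (x=10, y=8) -> (x=11, y=8)
  E (east): blocked, stay at (x=11, y=8)
Final: (x=11, y=8)

Answer: Final position: (x=11, y=8)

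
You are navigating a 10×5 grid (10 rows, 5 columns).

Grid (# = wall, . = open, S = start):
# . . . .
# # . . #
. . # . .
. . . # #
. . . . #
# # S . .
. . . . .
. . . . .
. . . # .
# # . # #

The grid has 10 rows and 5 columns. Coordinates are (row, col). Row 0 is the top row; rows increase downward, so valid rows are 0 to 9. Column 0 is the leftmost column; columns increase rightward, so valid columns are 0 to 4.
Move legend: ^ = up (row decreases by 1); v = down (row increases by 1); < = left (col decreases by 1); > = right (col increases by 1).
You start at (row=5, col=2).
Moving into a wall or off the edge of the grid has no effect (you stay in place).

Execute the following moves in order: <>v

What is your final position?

Answer: Final position: (row=6, col=3)

Derivation:
Start: (row=5, col=2)
  < (left): blocked, stay at (row=5, col=2)
  > (right): (row=5, col=2) -> (row=5, col=3)
  v (down): (row=5, col=3) -> (row=6, col=3)
Final: (row=6, col=3)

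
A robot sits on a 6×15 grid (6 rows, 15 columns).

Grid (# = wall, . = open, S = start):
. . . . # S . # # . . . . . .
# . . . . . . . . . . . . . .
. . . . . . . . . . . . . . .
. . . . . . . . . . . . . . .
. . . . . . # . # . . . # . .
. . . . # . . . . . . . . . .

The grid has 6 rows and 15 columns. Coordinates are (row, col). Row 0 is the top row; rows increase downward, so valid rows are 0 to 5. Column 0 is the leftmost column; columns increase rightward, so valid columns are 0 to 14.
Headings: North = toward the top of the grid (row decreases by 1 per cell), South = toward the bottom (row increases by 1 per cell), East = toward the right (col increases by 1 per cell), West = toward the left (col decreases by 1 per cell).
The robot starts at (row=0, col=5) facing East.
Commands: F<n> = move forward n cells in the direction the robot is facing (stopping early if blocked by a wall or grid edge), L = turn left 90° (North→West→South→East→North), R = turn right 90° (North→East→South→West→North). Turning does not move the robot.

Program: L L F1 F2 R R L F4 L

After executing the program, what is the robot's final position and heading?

Answer: Final position: (row=0, col=5), facing West

Derivation:
Start: (row=0, col=5), facing East
  L: turn left, now facing North
  L: turn left, now facing West
  F1: move forward 0/1 (blocked), now at (row=0, col=5)
  F2: move forward 0/2 (blocked), now at (row=0, col=5)
  R: turn right, now facing North
  R: turn right, now facing East
  L: turn left, now facing North
  F4: move forward 0/4 (blocked), now at (row=0, col=5)
  L: turn left, now facing West
Final: (row=0, col=5), facing West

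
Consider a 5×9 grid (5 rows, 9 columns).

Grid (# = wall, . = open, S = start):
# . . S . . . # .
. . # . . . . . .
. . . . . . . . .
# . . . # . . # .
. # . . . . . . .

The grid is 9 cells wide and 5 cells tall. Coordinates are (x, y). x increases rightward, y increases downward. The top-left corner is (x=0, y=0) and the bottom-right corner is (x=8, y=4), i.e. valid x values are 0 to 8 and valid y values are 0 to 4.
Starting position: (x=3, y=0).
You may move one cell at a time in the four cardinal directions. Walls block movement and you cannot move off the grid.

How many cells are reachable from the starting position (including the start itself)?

BFS flood-fill from (x=3, y=0):
  Distance 0: (x=3, y=0)
  Distance 1: (x=2, y=0), (x=4, y=0), (x=3, y=1)
  Distance 2: (x=1, y=0), (x=5, y=0), (x=4, y=1), (x=3, y=2)
  Distance 3: (x=6, y=0), (x=1, y=1), (x=5, y=1), (x=2, y=2), (x=4, y=2), (x=3, y=3)
  Distance 4: (x=0, y=1), (x=6, y=1), (x=1, y=2), (x=5, y=2), (x=2, y=3), (x=3, y=4)
  Distance 5: (x=7, y=1), (x=0, y=2), (x=6, y=2), (x=1, y=3), (x=5, y=3), (x=2, y=4), (x=4, y=4)
  Distance 6: (x=8, y=1), (x=7, y=2), (x=6, y=3), (x=5, y=4)
  Distance 7: (x=8, y=0), (x=8, y=2), (x=6, y=4)
  Distance 8: (x=8, y=3), (x=7, y=4)
  Distance 9: (x=8, y=4)
Total reachable: 37 (grid has 38 open cells total)

Answer: Reachable cells: 37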